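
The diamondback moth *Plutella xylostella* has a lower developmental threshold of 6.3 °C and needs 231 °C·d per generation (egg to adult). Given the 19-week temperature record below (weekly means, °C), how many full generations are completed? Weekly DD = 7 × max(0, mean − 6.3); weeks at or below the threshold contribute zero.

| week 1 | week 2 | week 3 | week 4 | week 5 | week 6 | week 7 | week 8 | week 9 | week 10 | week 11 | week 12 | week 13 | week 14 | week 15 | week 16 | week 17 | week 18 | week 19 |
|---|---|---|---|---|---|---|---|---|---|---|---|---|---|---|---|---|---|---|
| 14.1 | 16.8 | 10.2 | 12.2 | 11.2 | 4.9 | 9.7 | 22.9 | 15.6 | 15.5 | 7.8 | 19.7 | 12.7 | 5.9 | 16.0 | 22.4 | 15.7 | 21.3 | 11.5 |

Weekly DD (7 × max(0, T̄ − 6.3)): 54.6, 73.5, 27.3, 41.3, 34.3, 0.0, 23.8, 116.2, 65.1, 64.4, 10.5, 93.8, 44.8, 0.0, 67.9, 112.7, 65.8, 105.0, 36.4.
Season total = 1037.4 DD.
Complete generations = ⌊1037.4 / 231⌋ = 4.

4 generations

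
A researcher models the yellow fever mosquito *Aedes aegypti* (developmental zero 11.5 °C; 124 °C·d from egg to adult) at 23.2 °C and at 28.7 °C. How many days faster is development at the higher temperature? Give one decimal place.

3.4 days

At 23.2 °C: 124 / (23.2 − 11.5) = 124 / 11.7 = 10.598 d.
At 28.7 °C: 124 / (28.7 − 11.5) = 124 / 17.2 = 7.209 d.
Difference = |10.598 − 7.209| = 3.389 ≈ 3.4 days.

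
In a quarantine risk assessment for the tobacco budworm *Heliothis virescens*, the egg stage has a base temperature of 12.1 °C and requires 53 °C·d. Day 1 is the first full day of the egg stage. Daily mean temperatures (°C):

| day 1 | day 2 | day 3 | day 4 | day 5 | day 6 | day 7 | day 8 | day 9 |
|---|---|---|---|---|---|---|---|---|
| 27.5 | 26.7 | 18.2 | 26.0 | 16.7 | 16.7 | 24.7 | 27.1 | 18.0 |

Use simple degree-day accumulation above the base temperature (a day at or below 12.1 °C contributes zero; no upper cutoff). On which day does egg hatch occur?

Daily DD above 12.1 °C: 15.4, 14.6, 6.1, 13.9, 4.6, 4.6, 12.6, 15.0, 5.9.
Cumulative: 15.4, 30.0, 36.1, 50.0, 54.6, 59.2, 71.8, 86.8, 92.7.
The total first reaches 53 DD on day 5.

day 5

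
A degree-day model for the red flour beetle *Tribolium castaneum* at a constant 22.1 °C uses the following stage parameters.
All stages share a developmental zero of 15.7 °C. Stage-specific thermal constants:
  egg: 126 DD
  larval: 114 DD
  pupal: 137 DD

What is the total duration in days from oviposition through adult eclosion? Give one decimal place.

58.9 days

Daily accumulation at 22.1 °C = 22.1 − 15.7 = 6.4 DD/day.
Total K = 126 + 114 + 137 = 377 DD.
Total duration = 377 / 6.4 = 58.906 ≈ 58.9 days.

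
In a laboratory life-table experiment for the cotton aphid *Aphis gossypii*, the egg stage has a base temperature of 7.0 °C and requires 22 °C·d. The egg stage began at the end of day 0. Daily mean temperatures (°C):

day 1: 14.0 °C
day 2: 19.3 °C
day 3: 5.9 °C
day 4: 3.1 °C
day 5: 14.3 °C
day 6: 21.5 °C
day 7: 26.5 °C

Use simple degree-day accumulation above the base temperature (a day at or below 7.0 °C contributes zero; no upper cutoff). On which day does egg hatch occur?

Daily DD above 7.0 °C: 7.0, 12.3, 0.0, 0.0, 7.3, 14.5, 19.5.
Cumulative: 7.0, 19.3, 19.3, 19.3, 26.6, 41.1, 60.6.
The total first reaches 22 DD on day 5.

day 5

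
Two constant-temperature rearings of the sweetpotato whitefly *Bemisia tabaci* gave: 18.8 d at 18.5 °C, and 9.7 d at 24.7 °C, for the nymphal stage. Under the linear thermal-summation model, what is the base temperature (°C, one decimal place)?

Under the model K = D·(T − T_b), so D₁·(T₁ − T_b) = D₂·(T₂ − T_b).
18.8·(18.5 − T_b) = 9.7·(24.7 − T_b)
T_b = (18.8·18.5 − 9.7·24.7) / (18.8 − 9.7) = 108.21 / 9.1 = 11.891 °C ≈ 11.9 °C.

11.9 °C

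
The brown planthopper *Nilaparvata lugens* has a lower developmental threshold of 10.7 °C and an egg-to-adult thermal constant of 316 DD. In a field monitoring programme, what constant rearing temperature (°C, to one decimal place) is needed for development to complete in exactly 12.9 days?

35.2 °C

Required daily accumulation = 316 / 12.9 = 24.496 DD/day.
T = T_base + 24.496 = 10.7 + 24.496 = 35.196 ≈ 35.2 °C.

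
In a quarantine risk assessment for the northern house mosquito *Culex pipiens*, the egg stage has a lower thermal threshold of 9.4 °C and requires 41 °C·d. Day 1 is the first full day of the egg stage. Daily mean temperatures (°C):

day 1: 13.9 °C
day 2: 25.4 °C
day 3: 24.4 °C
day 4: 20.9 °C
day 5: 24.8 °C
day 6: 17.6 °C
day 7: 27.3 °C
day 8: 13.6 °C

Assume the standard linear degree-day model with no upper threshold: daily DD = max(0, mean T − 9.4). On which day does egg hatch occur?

day 4

Daily DD above 9.4 °C: 4.5, 16.0, 15.0, 11.5, 15.4, 8.2, 17.9, 4.2.
Cumulative: 4.5, 20.5, 35.5, 47.0, 62.4, 70.6, 88.5, 92.7.
The total first reaches 41 DD on day 4.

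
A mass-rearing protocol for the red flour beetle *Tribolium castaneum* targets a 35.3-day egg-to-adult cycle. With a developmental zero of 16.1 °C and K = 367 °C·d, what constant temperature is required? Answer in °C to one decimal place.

26.5 °C

Required daily accumulation = 367 / 35.3 = 10.397 DD/day.
T = T_base + 10.397 = 16.1 + 10.397 = 26.497 ≈ 26.5 °C.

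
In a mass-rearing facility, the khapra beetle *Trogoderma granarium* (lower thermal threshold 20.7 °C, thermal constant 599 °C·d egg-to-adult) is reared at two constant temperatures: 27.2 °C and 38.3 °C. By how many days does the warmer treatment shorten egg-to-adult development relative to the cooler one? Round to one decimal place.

58.1 days

At 27.2 °C: 599 / (27.2 − 20.7) = 599 / 6.5 = 92.154 d.
At 38.3 °C: 599 / (38.3 − 20.7) = 599 / 17.6 = 34.034 d.
Difference = |92.154 − 34.034| = 58.120 ≈ 58.1 days.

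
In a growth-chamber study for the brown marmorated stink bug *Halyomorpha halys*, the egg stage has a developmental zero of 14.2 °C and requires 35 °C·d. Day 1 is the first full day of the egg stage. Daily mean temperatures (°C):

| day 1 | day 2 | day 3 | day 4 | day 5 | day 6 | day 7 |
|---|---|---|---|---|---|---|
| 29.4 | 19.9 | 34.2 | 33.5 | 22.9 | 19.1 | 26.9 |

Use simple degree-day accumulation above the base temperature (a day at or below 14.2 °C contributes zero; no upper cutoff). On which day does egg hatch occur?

day 3

Daily DD above 14.2 °C: 15.2, 5.7, 20.0, 19.3, 8.7, 4.9, 12.7.
Cumulative: 15.2, 20.9, 40.9, 60.2, 68.9, 73.8, 86.5.
The total first reaches 35 DD on day 3.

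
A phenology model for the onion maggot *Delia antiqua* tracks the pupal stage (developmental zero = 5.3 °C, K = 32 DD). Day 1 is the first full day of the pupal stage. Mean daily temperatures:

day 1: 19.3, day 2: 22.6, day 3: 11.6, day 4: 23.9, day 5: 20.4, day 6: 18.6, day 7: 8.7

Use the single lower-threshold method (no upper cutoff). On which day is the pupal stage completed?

Daily DD above 5.3 °C: 14.0, 17.3, 6.3, 18.6, 15.1, 13.3, 3.4.
Cumulative: 14.0, 31.3, 37.6, 56.2, 71.3, 84.6, 88.0.
The total first reaches 32 DD on day 3.

day 3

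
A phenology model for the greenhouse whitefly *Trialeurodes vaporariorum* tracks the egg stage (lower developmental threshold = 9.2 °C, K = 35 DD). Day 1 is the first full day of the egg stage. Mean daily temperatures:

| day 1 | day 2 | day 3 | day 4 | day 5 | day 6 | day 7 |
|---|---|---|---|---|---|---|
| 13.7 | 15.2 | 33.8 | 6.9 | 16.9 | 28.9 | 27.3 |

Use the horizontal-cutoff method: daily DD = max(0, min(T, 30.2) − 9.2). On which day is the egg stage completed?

day 5

Daily DD above 9.2 °C (capped at 21.0): 4.5, 6.0, 21.0, 0.0, 7.7, 19.7, 18.1.
Cumulative: 4.5, 10.5, 31.5, 31.5, 39.2, 58.9, 77.0.
The total first reaches 35 DD on day 5.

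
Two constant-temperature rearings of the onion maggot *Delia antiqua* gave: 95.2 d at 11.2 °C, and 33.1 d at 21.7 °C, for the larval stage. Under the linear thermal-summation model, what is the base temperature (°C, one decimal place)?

5.6 °C

Linear rate model ⇒ the product D·(T − T_b) is constant across temperatures.
95.2·(11.2 − T_b) = 33.1·(21.7 − T_b)
T_b = (95.2·11.2 − 33.1·21.7) / (95.2 − 33.1) = 347.97 / 62.1 = 5.603 °C ≈ 5.6 °C.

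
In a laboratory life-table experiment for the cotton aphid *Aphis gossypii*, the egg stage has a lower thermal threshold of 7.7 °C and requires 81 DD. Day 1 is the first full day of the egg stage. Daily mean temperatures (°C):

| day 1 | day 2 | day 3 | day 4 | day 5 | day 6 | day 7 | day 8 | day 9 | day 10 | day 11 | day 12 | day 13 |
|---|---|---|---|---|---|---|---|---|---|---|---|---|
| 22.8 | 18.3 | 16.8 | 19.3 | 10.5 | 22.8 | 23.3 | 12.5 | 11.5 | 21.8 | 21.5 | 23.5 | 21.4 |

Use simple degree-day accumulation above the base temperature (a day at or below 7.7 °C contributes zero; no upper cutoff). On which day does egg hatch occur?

Daily DD above 7.7 °C: 15.1, 10.6, 9.1, 11.6, 2.8, 15.1, 15.6, 4.8, 3.8, 14.1, 13.8, 15.8, 13.7.
Cumulative: 15.1, 25.7, 34.8, 46.4, 49.2, 64.3, 79.9, 84.7, 88.5, 102.6, 116.4, 132.2, 145.9.
The total first reaches 81 DD on day 8.

day 8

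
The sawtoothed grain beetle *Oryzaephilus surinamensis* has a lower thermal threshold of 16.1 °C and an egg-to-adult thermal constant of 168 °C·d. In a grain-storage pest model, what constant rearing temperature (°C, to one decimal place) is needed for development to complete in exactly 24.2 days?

23.0 °C

Required daily accumulation = 168 / 24.2 = 6.942 DD/day.
T = T_base + 6.942 = 16.1 + 6.942 = 23.042 ≈ 23.0 °C.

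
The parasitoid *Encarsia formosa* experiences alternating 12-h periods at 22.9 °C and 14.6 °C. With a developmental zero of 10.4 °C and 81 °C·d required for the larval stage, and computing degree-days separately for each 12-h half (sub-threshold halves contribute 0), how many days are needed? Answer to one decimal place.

Day half: max(0, 22.9 − 10.4) × 0.5 = 12.5 × 0.5 = 6.25 DD.
Night half: max(0, 14.6 − 10.4) × 0.5 = 4.2 × 0.5 = 2.10 DD.
Per 24 h: 8.35 DD/day.
Duration = 81 / 8.35 = 9.701 ≈ 9.7 days.

9.7 days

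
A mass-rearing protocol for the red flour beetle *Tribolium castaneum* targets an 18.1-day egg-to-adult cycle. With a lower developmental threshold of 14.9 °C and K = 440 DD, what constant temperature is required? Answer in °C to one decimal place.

Required daily accumulation = 440 / 18.1 = 24.309 DD/day.
T = T_base + 24.309 = 14.9 + 24.309 = 39.209 ≈ 39.2 °C.

39.2 °C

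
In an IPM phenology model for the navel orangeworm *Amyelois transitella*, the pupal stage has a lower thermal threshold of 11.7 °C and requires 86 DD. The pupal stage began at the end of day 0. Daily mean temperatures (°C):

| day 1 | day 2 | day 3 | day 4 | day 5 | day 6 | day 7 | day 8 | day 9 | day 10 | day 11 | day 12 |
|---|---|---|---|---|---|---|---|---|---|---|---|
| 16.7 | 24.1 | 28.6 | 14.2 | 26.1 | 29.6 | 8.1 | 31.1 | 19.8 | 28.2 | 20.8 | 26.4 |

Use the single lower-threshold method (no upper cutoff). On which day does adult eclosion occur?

Daily DD above 11.7 °C: 5.0, 12.4, 16.9, 2.5, 14.4, 17.9, 0.0, 19.4, 8.1, 16.5, 9.1, 14.7.
Cumulative: 5.0, 17.4, 34.3, 36.8, 51.2, 69.1, 69.1, 88.5, 96.6, 113.1, 122.2, 136.9.
The total first reaches 86 DD on day 8.

day 8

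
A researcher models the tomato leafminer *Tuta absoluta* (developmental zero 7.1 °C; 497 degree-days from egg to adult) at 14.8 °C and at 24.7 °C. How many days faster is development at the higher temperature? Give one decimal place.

36.3 days

At 14.8 °C: 497 / (14.8 − 7.1) = 497 / 7.7 = 64.545 d.
At 24.7 °C: 497 / (24.7 − 7.1) = 497 / 17.6 = 28.239 d.
Difference = |64.545 − 28.239| = 36.307 ≈ 36.3 days.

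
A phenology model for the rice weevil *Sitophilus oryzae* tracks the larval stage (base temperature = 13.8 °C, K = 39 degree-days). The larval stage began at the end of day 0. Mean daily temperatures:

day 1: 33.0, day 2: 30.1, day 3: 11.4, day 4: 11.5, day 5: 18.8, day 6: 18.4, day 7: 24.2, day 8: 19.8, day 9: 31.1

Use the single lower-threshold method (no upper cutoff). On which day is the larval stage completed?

Daily DD above 13.8 °C: 19.2, 16.3, 0.0, 0.0, 5.0, 4.6, 10.4, 6.0, 17.3.
Cumulative: 19.2, 35.5, 35.5, 35.5, 40.5, 45.1, 55.5, 61.5, 78.8.
The total first reaches 39 DD on day 5.

day 5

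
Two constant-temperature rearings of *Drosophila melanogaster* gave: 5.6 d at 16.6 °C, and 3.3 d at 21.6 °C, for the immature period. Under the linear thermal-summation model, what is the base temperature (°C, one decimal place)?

Under the model K = D·(T − T_b), so D₁·(T₁ − T_b) = D₂·(T₂ − T_b).
5.6·(16.6 − T_b) = 3.3·(21.6 − T_b)
T_b = (5.6·16.6 − 3.3·21.6) / (5.6 − 3.3) = 21.68 / 2.3 = 9.426 °C ≈ 9.4 °C.

9.4 °C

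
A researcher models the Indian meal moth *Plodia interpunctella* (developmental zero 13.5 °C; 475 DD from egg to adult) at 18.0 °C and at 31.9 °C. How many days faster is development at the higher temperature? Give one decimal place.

79.7 days

At 18.0 °C: 475 / (18.0 − 13.5) = 475 / 4.5 = 105.556 d.
At 31.9 °C: 475 / (31.9 − 13.5) = 475 / 18.4 = 25.815 d.
Difference = |105.556 − 25.815| = 79.740 ≈ 79.7 days.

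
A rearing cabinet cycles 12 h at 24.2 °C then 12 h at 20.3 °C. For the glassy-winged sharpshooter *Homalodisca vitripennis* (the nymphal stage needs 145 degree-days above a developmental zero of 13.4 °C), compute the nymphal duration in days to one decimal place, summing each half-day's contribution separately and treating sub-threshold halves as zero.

16.4 days

Day half: max(0, 24.2 − 13.4) × 0.5 = 10.8 × 0.5 = 5.40 DD.
Night half: max(0, 20.3 − 13.4) × 0.5 = 6.9 × 0.5 = 3.45 DD.
Per 24 h: 8.85 DD/day.
Duration = 145 / 8.85 = 16.384 ≈ 16.4 days.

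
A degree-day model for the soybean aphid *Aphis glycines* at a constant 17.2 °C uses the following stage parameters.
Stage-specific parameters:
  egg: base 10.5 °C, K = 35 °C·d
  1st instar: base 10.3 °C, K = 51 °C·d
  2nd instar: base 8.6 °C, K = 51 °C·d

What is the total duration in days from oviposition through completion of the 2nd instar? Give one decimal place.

egg: 35 / (17.2 − 10.5) = 35 / 6.7 = 5.224 d.
1st instar: 51 / (17.2 − 10.3) = 51 / 6.9 = 7.391 d.
2nd instar: 51 / (17.2 − 8.6) = 51 / 8.6 = 5.930 d.
Sum = 18.545 ≈ 18.5 days.

18.5 days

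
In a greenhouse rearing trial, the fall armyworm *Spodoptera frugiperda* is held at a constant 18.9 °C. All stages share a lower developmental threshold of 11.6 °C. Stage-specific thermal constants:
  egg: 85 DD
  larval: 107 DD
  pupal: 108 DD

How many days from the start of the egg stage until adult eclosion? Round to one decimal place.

Daily accumulation at 18.9 °C = 18.9 − 11.6 = 7.3 DD/day.
Total K = 85 + 107 + 108 = 300 DD.
Total duration = 300 / 7.3 = 41.096 ≈ 41.1 days.

41.1 days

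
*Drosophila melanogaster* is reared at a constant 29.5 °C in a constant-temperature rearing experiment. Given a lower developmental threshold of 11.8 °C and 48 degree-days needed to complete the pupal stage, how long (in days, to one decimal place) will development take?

Daily accumulation = 29.5 − 11.8 = 17.7 DD/day.
Duration = 48 / 17.7 = 2.712 ≈ 2.7 days.

2.7 days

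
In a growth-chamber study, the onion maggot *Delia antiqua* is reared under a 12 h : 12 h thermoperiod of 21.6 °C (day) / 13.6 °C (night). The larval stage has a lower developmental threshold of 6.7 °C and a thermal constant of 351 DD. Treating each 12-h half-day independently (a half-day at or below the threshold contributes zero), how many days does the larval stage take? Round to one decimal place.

32.2 days

Day half: max(0, 21.6 − 6.7) × 0.5 = 14.9 × 0.5 = 7.45 DD.
Night half: max(0, 13.6 − 6.7) × 0.5 = 6.9 × 0.5 = 3.45 DD.
Per 24 h: 10.90 DD/day.
Duration = 351 / 10.90 = 32.202 ≈ 32.2 days.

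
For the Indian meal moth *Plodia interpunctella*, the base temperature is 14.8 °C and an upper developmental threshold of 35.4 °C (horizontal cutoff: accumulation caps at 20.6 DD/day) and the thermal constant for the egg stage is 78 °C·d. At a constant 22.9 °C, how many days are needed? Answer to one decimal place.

9.6 days

Daily accumulation = 22.9 − 14.8 = 8.1 DD/day.
Duration = 78 / 8.1 = 9.630 ≈ 9.6 days.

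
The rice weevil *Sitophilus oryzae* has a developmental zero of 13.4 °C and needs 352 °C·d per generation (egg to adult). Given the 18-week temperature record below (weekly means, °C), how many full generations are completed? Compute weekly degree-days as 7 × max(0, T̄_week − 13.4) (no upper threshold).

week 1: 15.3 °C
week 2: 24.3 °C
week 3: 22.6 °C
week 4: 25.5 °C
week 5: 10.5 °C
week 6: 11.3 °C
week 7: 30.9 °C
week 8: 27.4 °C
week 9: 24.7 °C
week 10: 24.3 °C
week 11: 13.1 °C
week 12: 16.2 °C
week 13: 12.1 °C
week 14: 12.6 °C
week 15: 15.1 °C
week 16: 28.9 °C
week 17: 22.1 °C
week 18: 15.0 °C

2 generations

Weekly DD (7 × max(0, T̄ − 13.4)): 13.3, 76.3, 64.4, 84.7, 0.0, 0.0, 122.5, 98.0, 79.1, 76.3, 0.0, 19.6, 0.0, 0.0, 11.9, 108.5, 60.9, 11.2.
Season total = 826.7 DD.
Complete generations = ⌊826.7 / 352⌋ = 2.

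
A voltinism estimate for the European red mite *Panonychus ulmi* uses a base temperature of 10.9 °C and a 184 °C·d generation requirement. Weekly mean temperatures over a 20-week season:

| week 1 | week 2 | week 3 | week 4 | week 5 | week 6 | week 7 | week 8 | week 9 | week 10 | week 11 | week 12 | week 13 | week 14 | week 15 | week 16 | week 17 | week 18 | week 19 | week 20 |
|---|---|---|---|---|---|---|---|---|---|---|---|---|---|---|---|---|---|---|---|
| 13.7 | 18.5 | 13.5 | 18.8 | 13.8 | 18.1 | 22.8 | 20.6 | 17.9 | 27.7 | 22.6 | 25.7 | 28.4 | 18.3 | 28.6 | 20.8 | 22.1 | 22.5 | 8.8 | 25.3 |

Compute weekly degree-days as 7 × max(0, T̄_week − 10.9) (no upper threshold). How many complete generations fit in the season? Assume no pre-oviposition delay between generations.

Weekly DD (7 × max(0, T̄ − 10.9)): 19.6, 53.2, 18.2, 55.3, 20.3, 50.4, 83.3, 67.9, 49.0, 117.6, 81.9, 103.6, 122.5, 51.8, 123.9, 69.3, 78.4, 81.2, 0.0, 100.8.
Season total = 1348.2 DD.
Complete generations = ⌊1348.2 / 184⌋ = 7.

7 generations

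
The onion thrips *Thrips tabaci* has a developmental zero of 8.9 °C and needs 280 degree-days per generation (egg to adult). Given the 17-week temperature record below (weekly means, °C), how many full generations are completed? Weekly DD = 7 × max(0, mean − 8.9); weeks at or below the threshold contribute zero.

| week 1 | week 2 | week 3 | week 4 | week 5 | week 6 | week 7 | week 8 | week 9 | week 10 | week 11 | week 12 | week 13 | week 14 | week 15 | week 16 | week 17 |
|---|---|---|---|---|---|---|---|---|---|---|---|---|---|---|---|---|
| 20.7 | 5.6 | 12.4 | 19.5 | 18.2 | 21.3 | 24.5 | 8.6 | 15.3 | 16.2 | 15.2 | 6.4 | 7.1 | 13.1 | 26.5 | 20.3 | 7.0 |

Weekly DD (7 × max(0, T̄ − 8.9)): 82.6, 0.0, 24.5, 74.2, 65.1, 86.8, 109.2, 0.0, 44.8, 51.1, 44.1, 0.0, 0.0, 29.4, 123.2, 79.8, 0.0.
Season total = 814.8 DD.
Complete generations = ⌊814.8 / 280⌋ = 2.

2 generations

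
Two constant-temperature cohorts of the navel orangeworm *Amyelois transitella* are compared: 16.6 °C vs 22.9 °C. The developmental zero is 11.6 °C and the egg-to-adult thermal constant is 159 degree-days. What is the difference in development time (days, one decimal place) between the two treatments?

17.7 days

At 16.6 °C: 159 / (16.6 − 11.6) = 159 / 5.0 = 31.800 d.
At 22.9 °C: 159 / (22.9 − 11.6) = 159 / 11.3 = 14.071 d.
Difference = |31.800 − 14.071| = 17.729 ≈ 17.7 days.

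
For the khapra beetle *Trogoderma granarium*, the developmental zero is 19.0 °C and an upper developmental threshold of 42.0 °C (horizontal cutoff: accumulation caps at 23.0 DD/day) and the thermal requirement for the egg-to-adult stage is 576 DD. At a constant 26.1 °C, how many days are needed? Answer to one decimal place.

Daily accumulation = 26.1 − 19.0 = 7.1 DD/day.
Duration = 576 / 7.1 = 81.127 ≈ 81.1 days.

81.1 days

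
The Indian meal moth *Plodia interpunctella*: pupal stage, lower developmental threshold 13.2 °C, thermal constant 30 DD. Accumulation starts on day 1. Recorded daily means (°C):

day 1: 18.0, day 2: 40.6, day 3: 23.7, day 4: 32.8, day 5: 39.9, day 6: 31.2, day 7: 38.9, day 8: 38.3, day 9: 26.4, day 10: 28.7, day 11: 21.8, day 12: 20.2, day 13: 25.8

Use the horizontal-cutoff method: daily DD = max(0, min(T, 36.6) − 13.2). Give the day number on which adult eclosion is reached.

day 3

Daily DD above 13.2 °C (capped at 23.4): 4.8, 23.4, 10.5, 19.6, 23.4, 18.0, 23.4, 23.4, 13.2, 15.5, 8.6, 7.0, 12.6.
Cumulative: 4.8, 28.2, 38.7, 58.3, 81.7, 99.7, 123.1, 146.5, 159.7, 175.2, 183.8, 190.8, 203.4.
The total first reaches 30 DD on day 3.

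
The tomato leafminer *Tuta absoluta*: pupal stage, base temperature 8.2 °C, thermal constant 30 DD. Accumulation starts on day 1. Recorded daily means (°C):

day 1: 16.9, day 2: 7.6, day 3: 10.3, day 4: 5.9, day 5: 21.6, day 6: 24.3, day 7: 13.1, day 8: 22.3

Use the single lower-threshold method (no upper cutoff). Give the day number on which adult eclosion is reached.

day 6

Daily DD above 8.2 °C: 8.7, 0.0, 2.1, 0.0, 13.4, 16.1, 4.9, 14.1.
Cumulative: 8.7, 8.7, 10.8, 10.8, 24.2, 40.3, 45.2, 59.3.
The total first reaches 30 DD on day 6.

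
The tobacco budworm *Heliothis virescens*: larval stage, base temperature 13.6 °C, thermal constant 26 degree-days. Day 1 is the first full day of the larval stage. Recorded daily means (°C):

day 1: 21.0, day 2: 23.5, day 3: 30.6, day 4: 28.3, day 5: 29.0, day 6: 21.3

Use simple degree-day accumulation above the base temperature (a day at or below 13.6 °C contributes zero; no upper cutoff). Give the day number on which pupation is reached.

Daily DD above 13.6 °C: 7.4, 9.9, 17.0, 14.7, 15.4, 7.7.
Cumulative: 7.4, 17.3, 34.3, 49.0, 64.4, 72.1.
The total first reaches 26 DD on day 3.

day 3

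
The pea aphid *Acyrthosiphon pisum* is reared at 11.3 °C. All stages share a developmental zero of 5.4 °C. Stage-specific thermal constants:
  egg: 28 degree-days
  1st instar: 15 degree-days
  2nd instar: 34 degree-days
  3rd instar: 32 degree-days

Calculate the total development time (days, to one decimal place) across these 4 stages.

Daily accumulation at 11.3 °C = 11.3 − 5.4 = 5.9 DD/day.
Total K = 28 + 15 + 34 + 32 = 109 DD.
Total duration = 109 / 5.9 = 18.475 ≈ 18.5 days.

18.5 days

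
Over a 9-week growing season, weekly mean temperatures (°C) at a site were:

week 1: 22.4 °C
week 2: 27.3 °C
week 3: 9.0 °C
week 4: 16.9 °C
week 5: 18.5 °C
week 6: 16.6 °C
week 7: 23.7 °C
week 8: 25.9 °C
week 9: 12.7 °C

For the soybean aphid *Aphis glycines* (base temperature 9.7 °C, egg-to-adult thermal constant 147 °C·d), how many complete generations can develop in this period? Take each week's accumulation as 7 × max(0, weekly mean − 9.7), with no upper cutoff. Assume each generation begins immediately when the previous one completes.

Weekly DD (7 × max(0, T̄ − 9.7)): 88.9, 123.2, 0.0, 50.4, 61.6, 48.3, 98.0, 113.4, 21.0.
Season total = 604.8 DD.
Complete generations = ⌊604.8 / 147⌋ = 4.

4 generations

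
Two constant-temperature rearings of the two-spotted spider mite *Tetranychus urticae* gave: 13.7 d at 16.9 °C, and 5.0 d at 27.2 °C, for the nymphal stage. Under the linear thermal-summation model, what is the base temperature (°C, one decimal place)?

11.0 °C

Under the model K = D·(T − T_b), so D₁·(T₁ − T_b) = D₂·(T₂ − T_b).
13.7·(16.9 − T_b) = 5.0·(27.2 − T_b)
T_b = (13.7·16.9 − 5.0·27.2) / (13.7 − 5.0) = 95.53 / 8.7 = 10.980 °C ≈ 11.0 °C.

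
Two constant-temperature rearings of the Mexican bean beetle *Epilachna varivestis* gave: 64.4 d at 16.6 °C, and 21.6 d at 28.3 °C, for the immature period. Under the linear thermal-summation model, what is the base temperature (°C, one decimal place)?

10.7 °C

Linear rate model ⇒ the product D·(T − T_b) is constant across temperatures.
64.4·(16.6 − T_b) = 21.6·(28.3 − T_b)
T_b = (64.4·16.6 − 21.6·28.3) / (64.4 − 21.6) = 457.76 / 42.8 = 10.695 °C ≈ 10.7 °C.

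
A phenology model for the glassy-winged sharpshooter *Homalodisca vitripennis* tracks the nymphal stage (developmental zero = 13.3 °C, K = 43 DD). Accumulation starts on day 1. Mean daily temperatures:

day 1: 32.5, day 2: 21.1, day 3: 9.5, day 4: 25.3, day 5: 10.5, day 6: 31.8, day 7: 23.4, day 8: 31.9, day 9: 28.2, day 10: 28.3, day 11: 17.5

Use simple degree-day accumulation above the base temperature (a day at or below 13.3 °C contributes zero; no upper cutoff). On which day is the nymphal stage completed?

Daily DD above 13.3 °C: 19.2, 7.8, 0.0, 12.0, 0.0, 18.5, 10.1, 18.6, 14.9, 15.0, 4.2.
Cumulative: 19.2, 27.0, 27.0, 39.0, 39.0, 57.5, 67.6, 86.2, 101.1, 116.1, 120.3.
The total first reaches 43 DD on day 6.

day 6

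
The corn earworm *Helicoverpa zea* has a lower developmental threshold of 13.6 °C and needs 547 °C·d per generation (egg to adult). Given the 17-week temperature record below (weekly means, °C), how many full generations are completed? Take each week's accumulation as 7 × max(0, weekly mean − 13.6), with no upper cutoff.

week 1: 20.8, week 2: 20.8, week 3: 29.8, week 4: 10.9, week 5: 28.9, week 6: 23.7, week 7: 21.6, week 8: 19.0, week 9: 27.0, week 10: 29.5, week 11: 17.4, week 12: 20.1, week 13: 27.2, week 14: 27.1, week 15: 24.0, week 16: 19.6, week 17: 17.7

Weekly DD (7 × max(0, T̄ − 13.6)): 50.4, 50.4, 113.4, 0.0, 107.1, 70.7, 56.0, 37.8, 93.8, 111.3, 26.6, 45.5, 95.2, 94.5, 72.8, 42.0, 28.7.
Season total = 1096.2 DD.
Complete generations = ⌊1096.2 / 547⌋ = 2.

2 generations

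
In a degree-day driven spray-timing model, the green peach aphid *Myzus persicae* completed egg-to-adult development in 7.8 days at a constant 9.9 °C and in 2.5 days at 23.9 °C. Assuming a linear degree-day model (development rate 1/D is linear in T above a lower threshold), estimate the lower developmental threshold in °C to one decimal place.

3.3 °C

Under the model K = D·(T − T_b), so D₁·(T₁ − T_b) = D₂·(T₂ − T_b).
7.8·(9.9 − T_b) = 2.5·(23.9 − T_b)
T_b = (7.8·9.9 − 2.5·23.9) / (7.8 − 2.5) = 17.47 / 5.3 = 3.296 °C ≈ 3.3 °C.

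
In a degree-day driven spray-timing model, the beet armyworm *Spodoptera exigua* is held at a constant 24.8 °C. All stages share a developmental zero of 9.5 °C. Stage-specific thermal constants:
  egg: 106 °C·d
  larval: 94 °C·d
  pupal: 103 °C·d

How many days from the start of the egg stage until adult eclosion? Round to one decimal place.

19.8 days

Daily accumulation at 24.8 °C = 24.8 − 9.5 = 15.3 DD/day.
Total K = 106 + 94 + 103 = 303 DD.
Total duration = 303 / 15.3 = 19.804 ≈ 19.8 days.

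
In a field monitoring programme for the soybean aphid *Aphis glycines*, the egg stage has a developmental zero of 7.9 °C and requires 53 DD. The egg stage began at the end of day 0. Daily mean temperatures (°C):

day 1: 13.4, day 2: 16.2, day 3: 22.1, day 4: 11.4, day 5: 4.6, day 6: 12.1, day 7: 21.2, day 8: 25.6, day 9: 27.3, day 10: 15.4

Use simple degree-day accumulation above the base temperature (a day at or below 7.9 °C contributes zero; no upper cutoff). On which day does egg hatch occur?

Daily DD above 7.9 °C: 5.5, 8.3, 14.2, 3.5, 0.0, 4.2, 13.3, 17.7, 19.4, 7.5.
Cumulative: 5.5, 13.8, 28.0, 31.5, 31.5, 35.7, 49.0, 66.7, 86.1, 93.6.
The total first reaches 53 DD on day 8.

day 8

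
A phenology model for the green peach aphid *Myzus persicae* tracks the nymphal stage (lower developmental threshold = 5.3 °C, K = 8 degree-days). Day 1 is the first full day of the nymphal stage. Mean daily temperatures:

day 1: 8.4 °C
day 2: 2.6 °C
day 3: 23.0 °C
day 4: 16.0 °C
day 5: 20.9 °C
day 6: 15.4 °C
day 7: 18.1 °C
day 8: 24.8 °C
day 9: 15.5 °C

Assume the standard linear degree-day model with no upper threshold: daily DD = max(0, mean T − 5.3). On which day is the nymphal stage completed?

Daily DD above 5.3 °C: 3.1, 0.0, 17.7, 10.7, 15.6, 10.1, 12.8, 19.5, 10.2.
Cumulative: 3.1, 3.1, 20.8, 31.5, 47.1, 57.2, 70.0, 89.5, 99.7.
The total first reaches 8 DD on day 3.

day 3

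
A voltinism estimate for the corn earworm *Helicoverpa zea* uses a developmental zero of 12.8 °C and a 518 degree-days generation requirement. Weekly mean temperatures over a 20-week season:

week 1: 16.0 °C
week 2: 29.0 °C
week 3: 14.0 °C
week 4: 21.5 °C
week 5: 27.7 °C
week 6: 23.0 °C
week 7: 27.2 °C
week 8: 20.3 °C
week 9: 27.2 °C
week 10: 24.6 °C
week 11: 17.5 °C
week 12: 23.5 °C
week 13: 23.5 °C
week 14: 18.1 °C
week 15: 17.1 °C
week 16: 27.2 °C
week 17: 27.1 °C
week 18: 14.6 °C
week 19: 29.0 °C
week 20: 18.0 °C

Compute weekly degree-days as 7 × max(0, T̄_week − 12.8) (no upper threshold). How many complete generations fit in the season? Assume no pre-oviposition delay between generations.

2 generations

Weekly DD (7 × max(0, T̄ − 12.8)): 22.4, 113.4, 8.4, 60.9, 104.3, 71.4, 100.8, 52.5, 100.8, 82.6, 32.9, 74.9, 74.9, 37.1, 30.1, 100.8, 100.1, 12.6, 113.4, 36.4.
Season total = 1330.7 DD.
Complete generations = ⌊1330.7 / 518⌋ = 2.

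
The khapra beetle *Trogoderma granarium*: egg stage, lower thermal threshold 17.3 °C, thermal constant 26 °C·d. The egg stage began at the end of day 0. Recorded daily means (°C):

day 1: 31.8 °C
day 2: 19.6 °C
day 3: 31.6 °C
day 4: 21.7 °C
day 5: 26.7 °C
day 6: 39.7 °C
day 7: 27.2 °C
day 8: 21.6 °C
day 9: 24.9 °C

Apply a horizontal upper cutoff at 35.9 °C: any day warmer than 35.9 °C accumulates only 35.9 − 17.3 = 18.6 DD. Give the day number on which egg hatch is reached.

Daily DD above 17.3 °C (capped at 18.6): 14.5, 2.3, 14.3, 4.4, 9.4, 18.6, 9.9, 4.3, 7.6.
Cumulative: 14.5, 16.8, 31.1, 35.5, 44.9, 63.5, 73.4, 77.7, 85.3.
The total first reaches 26 DD on day 3.

day 3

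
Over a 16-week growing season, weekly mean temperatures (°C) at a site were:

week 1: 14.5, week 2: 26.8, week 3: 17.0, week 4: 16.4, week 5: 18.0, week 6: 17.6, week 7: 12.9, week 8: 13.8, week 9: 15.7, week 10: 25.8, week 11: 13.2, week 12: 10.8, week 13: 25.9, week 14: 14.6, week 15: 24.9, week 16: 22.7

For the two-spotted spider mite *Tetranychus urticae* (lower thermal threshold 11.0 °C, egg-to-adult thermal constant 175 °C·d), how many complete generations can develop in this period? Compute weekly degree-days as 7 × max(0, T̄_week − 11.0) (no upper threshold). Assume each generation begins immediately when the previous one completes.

4 generations

Weekly DD (7 × max(0, T̄ − 11.0)): 24.5, 110.6, 42.0, 37.8, 49.0, 46.2, 13.3, 19.6, 32.9, 103.6, 15.4, 0.0, 104.3, 25.2, 97.3, 81.9.
Season total = 803.6 DD.
Complete generations = ⌊803.6 / 175⌋ = 4.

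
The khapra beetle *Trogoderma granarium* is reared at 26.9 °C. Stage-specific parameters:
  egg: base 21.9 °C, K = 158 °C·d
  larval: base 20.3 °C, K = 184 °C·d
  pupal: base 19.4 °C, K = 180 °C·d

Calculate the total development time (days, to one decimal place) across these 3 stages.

83.5 days

egg: 158 / (26.9 − 21.9) = 158 / 5.0 = 31.600 d.
larval: 184 / (26.9 − 20.3) = 184 / 6.6 = 27.879 d.
pupal: 180 / (26.9 − 19.4) = 180 / 7.5 = 24.000 d.
Sum = 83.479 ≈ 83.5 days.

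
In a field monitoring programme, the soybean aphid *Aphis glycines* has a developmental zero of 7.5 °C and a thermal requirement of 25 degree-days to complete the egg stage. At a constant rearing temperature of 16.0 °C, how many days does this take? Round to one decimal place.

Daily accumulation = 16.0 − 7.5 = 8.5 DD/day.
Duration = 25 / 8.5 = 2.941 ≈ 2.9 days.

2.9 days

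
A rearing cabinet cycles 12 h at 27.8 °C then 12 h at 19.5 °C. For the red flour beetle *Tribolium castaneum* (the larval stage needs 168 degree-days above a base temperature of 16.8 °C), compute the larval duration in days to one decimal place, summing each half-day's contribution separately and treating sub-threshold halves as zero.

24.5 days

Day half: max(0, 27.8 − 16.8) × 0.5 = 11.0 × 0.5 = 5.50 DD.
Night half: max(0, 19.5 − 16.8) × 0.5 = 2.7 × 0.5 = 1.35 DD.
Per 24 h: 6.85 DD/day.
Duration = 168 / 6.85 = 24.526 ≈ 24.5 days.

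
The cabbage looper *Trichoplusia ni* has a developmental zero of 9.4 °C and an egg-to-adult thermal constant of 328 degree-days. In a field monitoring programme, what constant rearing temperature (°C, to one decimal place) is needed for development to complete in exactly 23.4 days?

Required daily accumulation = 328 / 23.4 = 14.017 DD/day.
T = T_base + 14.017 = 9.4 + 14.017 = 23.417 ≈ 23.4 °C.

23.4 °C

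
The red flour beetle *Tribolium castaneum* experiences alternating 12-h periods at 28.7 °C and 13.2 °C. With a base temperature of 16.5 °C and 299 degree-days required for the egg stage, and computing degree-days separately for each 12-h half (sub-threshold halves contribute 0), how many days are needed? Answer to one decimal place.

49.0 days

Day half: max(0, 28.7 − 16.5) × 0.5 = 12.2 × 0.5 = 6.10 DD.
Night half: max(0, 13.2 − 16.5) × 0.5 = 0.0 × 0.5 = 0.00 DD.
Per 24 h: 6.10 DD/day.
Duration = 299 / 6.10 = 49.016 ≈ 49.0 days.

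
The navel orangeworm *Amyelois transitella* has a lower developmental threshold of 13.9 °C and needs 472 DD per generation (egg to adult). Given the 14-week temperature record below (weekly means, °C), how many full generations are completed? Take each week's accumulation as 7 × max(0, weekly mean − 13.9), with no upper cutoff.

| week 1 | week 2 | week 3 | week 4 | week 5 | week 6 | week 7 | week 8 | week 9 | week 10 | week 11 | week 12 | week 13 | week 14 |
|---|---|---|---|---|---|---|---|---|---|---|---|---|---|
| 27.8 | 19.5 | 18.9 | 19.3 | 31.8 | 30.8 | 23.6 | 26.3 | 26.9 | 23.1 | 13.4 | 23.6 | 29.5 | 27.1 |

Weekly DD (7 × max(0, T̄ − 13.9)): 97.3, 39.2, 35.0, 37.8, 125.3, 118.3, 67.9, 86.8, 91.0, 64.4, 0.0, 67.9, 109.2, 92.4.
Season total = 1032.5 DD.
Complete generations = ⌊1032.5 / 472⌋ = 2.

2 generations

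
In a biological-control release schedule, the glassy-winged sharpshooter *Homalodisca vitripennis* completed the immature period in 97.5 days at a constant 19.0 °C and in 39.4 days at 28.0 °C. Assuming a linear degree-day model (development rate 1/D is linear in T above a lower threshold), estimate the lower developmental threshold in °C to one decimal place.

12.9 °C

Linear rate model ⇒ the product D·(T − T_b) is constant across temperatures.
97.5·(19.0 − T_b) = 39.4·(28.0 − T_b)
T_b = (97.5·19.0 − 39.4·28.0) / (97.5 − 39.4) = 749.30 / 58.1 = 12.897 °C ≈ 12.9 °C.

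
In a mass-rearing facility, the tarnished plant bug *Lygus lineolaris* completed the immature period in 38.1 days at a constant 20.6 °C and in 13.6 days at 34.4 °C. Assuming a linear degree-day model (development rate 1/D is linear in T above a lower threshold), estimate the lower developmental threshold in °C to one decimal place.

Linear rate model ⇒ the product D·(T − T_b) is constant across temperatures.
38.1·(20.6 − T_b) = 13.6·(34.4 − T_b)
T_b = (38.1·20.6 − 13.6·34.4) / (38.1 − 13.6) = 317.02 / 24.5 = 12.940 °C ≈ 12.9 °C.

12.9 °C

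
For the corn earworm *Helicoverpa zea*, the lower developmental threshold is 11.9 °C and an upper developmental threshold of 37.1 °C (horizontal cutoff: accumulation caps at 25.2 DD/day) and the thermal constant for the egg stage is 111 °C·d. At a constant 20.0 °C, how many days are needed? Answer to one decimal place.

Daily accumulation = 20.0 − 11.9 = 8.1 DD/day.
Duration = 111 / 8.1 = 13.704 ≈ 13.7 days.

13.7 days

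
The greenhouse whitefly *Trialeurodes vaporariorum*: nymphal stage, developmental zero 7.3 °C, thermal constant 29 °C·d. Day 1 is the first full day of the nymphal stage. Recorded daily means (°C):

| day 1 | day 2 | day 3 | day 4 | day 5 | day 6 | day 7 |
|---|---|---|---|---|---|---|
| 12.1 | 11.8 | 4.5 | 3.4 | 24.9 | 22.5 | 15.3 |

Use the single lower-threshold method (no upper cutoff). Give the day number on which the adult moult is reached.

Daily DD above 7.3 °C: 4.8, 4.5, 0.0, 0.0, 17.6, 15.2, 8.0.
Cumulative: 4.8, 9.3, 9.3, 9.3, 26.9, 42.1, 50.1.
The total first reaches 29 DD on day 6.

day 6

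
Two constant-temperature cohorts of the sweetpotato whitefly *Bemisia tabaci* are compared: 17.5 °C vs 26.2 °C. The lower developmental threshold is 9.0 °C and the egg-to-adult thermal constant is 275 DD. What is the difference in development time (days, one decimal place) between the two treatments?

16.4 days

At 17.5 °C: 275 / (17.5 − 9.0) = 275 / 8.5 = 32.353 d.
At 26.2 °C: 275 / (26.2 − 9.0) = 275 / 17.2 = 15.988 d.
Difference = |32.353 − 15.988| = 16.365 ≈ 16.4 days.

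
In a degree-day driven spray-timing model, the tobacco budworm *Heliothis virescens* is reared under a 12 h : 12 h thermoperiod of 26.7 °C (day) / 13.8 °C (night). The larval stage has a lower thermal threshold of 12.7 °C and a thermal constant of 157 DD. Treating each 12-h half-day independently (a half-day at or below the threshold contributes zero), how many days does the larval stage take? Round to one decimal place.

20.8 days

Day half: max(0, 26.7 − 12.7) × 0.5 = 14.0 × 0.5 = 7.00 DD.
Night half: max(0, 13.8 − 12.7) × 0.5 = 1.1 × 0.5 = 0.55 DD.
Per 24 h: 7.55 DD/day.
Duration = 157 / 7.55 = 20.795 ≈ 20.8 days.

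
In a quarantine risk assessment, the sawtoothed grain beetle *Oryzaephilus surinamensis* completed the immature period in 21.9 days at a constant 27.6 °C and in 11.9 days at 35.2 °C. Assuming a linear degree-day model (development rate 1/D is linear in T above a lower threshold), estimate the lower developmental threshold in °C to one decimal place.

18.6 °C

Equal thermal constants: D₁(T₁ − T_b) = D₂(T₂ − T_b).
21.9·(27.6 − T_b) = 11.9·(35.2 − T_b)
T_b = (21.9·27.6 − 11.9·35.2) / (21.9 − 11.9) = 185.56 / 10.0 = 18.556 °C ≈ 18.6 °C.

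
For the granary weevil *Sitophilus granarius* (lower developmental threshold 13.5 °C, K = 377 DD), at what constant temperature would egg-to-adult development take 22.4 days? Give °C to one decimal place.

Required daily accumulation = 377 / 22.4 = 16.830 DD/day.
T = T_base + 16.830 = 13.5 + 16.830 = 30.330 ≈ 30.3 °C.

30.3 °C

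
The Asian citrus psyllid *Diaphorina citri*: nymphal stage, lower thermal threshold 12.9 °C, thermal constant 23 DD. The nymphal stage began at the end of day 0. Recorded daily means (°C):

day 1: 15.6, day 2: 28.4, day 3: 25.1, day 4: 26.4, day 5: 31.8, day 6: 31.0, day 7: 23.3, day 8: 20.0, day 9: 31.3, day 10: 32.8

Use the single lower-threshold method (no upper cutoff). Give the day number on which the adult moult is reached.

Daily DD above 12.9 °C: 2.7, 15.5, 12.2, 13.5, 18.9, 18.1, 10.4, 7.1, 18.4, 19.9.
Cumulative: 2.7, 18.2, 30.4, 43.9, 62.8, 80.9, 91.3, 98.4, 116.8, 136.7.
The total first reaches 23 DD on day 3.

day 3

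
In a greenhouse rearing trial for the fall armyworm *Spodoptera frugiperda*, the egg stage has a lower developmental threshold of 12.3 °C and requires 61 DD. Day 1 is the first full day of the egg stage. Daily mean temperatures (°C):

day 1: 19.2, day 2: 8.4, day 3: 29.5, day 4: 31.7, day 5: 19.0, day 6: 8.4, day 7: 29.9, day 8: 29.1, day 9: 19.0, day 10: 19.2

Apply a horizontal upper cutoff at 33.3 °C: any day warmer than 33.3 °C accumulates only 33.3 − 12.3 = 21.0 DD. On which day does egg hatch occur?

Daily DD above 12.3 °C (capped at 21.0): 6.9, 0.0, 17.2, 19.4, 6.7, 0.0, 17.6, 16.8, 6.7, 6.9.
Cumulative: 6.9, 6.9, 24.1, 43.5, 50.2, 50.2, 67.8, 84.6, 91.3, 98.2.
The total first reaches 61 DD on day 7.

day 7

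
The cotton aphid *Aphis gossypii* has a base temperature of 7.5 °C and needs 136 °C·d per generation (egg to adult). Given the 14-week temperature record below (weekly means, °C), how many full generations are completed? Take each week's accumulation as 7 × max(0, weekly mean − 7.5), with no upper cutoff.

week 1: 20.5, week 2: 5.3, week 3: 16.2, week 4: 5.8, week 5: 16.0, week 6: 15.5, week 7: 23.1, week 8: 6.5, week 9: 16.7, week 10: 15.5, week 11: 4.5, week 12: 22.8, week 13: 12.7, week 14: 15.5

Weekly DD (7 × max(0, T̄ − 7.5)): 91.0, 0.0, 60.9, 0.0, 59.5, 56.0, 109.2, 0.0, 64.4, 56.0, 0.0, 107.1, 36.4, 56.0.
Season total = 696.5 DD.
Complete generations = ⌊696.5 / 136⌋ = 5.

5 generations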